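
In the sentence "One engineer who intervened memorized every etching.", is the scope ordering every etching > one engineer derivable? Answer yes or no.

Yes

*every etching* sits in the matrix clause, not in the relative clause on *one engineer*.
Clause-internal QR can adjoin the lower DP above the subject, yielding the inverse reading.
The sentence is scopally ambiguous between *one engineer* > *every etching* and *every etching* > *one engineer*.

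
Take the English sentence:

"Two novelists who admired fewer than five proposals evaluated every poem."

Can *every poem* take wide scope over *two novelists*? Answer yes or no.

The relative clause *who admired fewer than five proposals* modifies *two novelists*, but *every poem* is not inside that relative clause — it is an argument of the matrix verb.
No island intervenes, so both surface and inverse scope are derivable.
Both orderings are possible: *two novelists* > *every poem* and *every poem* > *two novelists*.

Yes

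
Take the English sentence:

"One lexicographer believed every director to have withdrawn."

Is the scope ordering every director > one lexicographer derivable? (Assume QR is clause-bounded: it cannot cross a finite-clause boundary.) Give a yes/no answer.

Yes

This is an ECM construction: *every director* is the infinitival subject, Case-marked by the matrix verb, and the infinitive is transparent for QR.
With no island boundary between them, the object can take inverse scope over the subject via ordinary QR within the clause.
Both orderings are possible: *one lexicographer* > *every director* and *every director* > *one lexicographer*.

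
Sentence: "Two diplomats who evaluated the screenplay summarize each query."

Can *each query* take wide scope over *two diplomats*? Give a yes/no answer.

*each query* sits in the matrix clause, not in the relative clause on *two diplomats*.
With no island boundary between them, the object can take inverse scope over the subject via ordinary QR within the clause.

Yes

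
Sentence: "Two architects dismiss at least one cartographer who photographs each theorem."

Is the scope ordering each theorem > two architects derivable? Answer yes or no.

No

The target quantifier *each theorem* is part of the relative clause *who photographs each theorem* modifying *at least one cartographer*.
QR out of a relative clause is ruled out by the relative-clause island constraint.
There is no licit LF on which *each theorem* c-commands *two architects*.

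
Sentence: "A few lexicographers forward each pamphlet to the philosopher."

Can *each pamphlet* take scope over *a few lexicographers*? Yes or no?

Yes

*a few lexicographers* and *each pamphlet* are co-arguments of the matrix verb, with nothing but a clause-internal boundary between them.
Clause-internal QR can adjoin the lower DP above the subject, yielding the inverse reading.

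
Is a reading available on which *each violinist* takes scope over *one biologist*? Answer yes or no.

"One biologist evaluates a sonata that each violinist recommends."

The target quantifier *each violinist* is part of the relative clause *that each violinist recommends* modifying *a sonata*.
QR out of a relative clause is ruled out by the relative-clause island constraint.
There is no licit LF on which *each violinist* c-commands *one biologist*.

No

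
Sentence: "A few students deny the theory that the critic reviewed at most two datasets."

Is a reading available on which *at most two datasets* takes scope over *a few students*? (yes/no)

No

*at most two datasets* occurs within the complex NP *the theory that the critic reviewed at most two datasets*.
Noun-complement clauses are scope islands (the Complex NP Constraint): a quantifier inside one cannot scope into the matrix.
Hence only narrow scope for *at most two datasets* (under *a few students*) survives.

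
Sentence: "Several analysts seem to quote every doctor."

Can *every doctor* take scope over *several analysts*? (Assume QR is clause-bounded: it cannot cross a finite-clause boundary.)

Yes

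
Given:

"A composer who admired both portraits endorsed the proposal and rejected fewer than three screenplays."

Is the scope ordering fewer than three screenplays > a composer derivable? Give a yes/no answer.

No

The DP *fewer than three screenplays* is contained in one conjunct of the coordinate structure (*rejected fewer than three screenplays*).
QR out of a conjunct would have to apply non-ATB, which the CSC forbids.
The inverse ordering *fewer than three screenplays* > *a composer* is therefore underivable.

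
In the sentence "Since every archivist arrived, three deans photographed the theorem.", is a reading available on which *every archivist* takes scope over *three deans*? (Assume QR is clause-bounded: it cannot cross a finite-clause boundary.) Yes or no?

No

The DP *every archivist* is contained in the adjunct clause *since every archivist arrived*.
Since the clause is an adjunct (not a complement), the Adjunct Condition blocks QR across its edge.
The ordering *every archivist* > *three deans* is therefore underivable.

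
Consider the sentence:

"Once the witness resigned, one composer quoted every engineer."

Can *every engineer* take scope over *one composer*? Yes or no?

Yes

The adjunct clause does not contain *every engineer*, which is the matrix object.
Nothing blocks QR of the lower DP to a position above the higher one, so inverse scope is available.
So *every engineer* > *one composer* is among the available readings.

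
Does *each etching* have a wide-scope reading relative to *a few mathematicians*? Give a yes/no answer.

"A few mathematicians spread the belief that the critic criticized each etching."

No

The target quantifier *each etching* is part of the complex NP *the belief that the critic criticized each etching*.
Noun-complement clauses are scope islands (the Complex NP Constraint): a quantifier inside one cannot scope into the matrix.
So *each etching* cannot raise to a position above *a few mathematicians*.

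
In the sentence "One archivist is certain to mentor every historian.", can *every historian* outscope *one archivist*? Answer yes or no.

*every historian* is the object of the infinitival complement of a raising predicate; raising infinitives are transparent for QR, so the two DPs are in effect clausemates.
With no island boundary between them, the object can take inverse scope over the subject via ordinary QR within the clause.
The sentence is scopally ambiguous between *one archivist* > *every historian* and *every historian* > *one archivist*.

Yes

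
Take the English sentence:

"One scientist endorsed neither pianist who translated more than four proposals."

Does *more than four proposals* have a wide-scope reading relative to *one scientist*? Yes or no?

*more than four proposals* sits inside the relative clause *who translated more than four proposals* modifying *neither pianist*.
QR out of a relative clause is ruled out by the relative-clause island constraint.
So the wide-scope reading for *more than four proposals* is blocked.

No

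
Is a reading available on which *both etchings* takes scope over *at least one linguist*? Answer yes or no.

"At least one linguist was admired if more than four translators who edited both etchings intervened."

No

*both etchings* is embedded in the relative clause *who edited both etchings*, which is itself inside the adjunct *if more than four translators who edited both etchings intervened*.
Nested islands: the RC island is itself inside an adjunct island, so wide scope is doubly excluded.
So the wide-scope reading for *both etchings* is blocked.
(Only the surface reading survives: one fixed linguist with respect to all the relevant etchings.)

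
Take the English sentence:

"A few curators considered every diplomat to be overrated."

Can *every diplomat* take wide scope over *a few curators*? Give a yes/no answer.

*every diplomat* is the subject of an ECM infinitive — the infinitival complement of an ECM verb is not a scope island, so *every diplomat* can raise into the matrix clause.
Nothing blocks QR of the lower DP to a position above the higher one, so inverse scope is available.
So *every diplomat* > *a few curators* is among the available readings.

Yes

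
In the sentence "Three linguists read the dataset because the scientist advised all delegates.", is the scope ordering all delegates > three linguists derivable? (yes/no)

*all delegates* occurs within the adjunct clause *because the scientist advised all delegates*.
Since the clause is an adjunct (not a complement), the Adjunct Condition blocks QR across its edge.
*all delegates* is confined to the island and cannot take scope over *three linguists*.

No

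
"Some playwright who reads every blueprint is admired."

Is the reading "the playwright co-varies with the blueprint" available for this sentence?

The paraphrase describes the scope ordering *every blueprint* > *some playwright*.
The DP *every blueprint* is contained in the relative clause *who reads every blueprint*.
Relative clauses are scope islands: a quantifier cannot QR out of a relative clause to take scope in the matrix clause.
So *every blueprint* cannot raise high enough to outscope *some playwright*; only the surface ordering *some playwright* > *every blueprint* is available.

No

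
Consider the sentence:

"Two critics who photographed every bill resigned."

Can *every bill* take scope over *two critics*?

The DP *every bill* is contained in the relative clause *who photographed every bill*.
The relative clause forms an island for QR, so the quantifier is confined to the head noun's restrictor.
So the wide-scope reading for *every bill* is blocked.

No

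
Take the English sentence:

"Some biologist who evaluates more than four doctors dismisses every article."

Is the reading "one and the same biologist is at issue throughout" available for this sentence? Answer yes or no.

This is the *some biologist* > *every article* reading.
Nothing needs to raise for *some biologist* > *every article*, so no island constraint is at stake.

Yes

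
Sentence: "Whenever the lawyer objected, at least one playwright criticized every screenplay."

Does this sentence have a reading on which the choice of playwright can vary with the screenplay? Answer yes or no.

The described interpretation is the *every screenplay* > *at least one playwright* scoping.
Neither queried DP is inside the adjunct, so the adjunct-island constraint does not apply.
Ordinary QR to a clause-peripheral position gives the wide-scope LF for the lower DP.

Yes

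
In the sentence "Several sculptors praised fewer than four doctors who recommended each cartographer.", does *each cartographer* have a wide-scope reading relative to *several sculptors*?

*each cartographer* is embedded in the relative clause *who recommended each cartographer* modifying *fewer than four doctors*.
Quantifiers inside a relative clause are trapped there; the RC boundary blocks QR.
*each cartographer* is confined to the island and cannot take scope over *several sculptors*.

No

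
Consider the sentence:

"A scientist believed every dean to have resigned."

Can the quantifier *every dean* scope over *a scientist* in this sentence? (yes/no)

*every dean* is the subject of an ECM infinitive — the infinitival complement of an ECM verb is not a scope island, so *every dean* can raise into the matrix clause.
Nothing blocks QR of the lower DP to a position above the higher one, so inverse scope is available.

Yes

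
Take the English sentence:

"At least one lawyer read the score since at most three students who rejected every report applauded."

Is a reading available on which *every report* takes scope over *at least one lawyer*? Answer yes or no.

No

Structurally, *every report* is inside the relative clause *who rejected every report*, which is itself inside the adjunct *since at most three students who rejected every report applauded*.
Nested islands: the RC island is itself inside an adjunct island, so wide scope is doubly excluded.
The inverse ordering *every report* > *at least one lawyer* is therefore underivable.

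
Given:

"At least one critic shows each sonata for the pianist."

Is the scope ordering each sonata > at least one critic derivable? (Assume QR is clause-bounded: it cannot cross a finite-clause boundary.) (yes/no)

*each sonata* is the matrix object and *at least one critic* the matrix subject; the two are clausemates.
QR within a single clause is free, so the lower quantifier may take scope over the higher one.

Yes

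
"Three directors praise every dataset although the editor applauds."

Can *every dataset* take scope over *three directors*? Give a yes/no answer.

Yes

Although there is an adjunct clause, *every dataset* is in the main clause, not inside the adjunct.
Since no island is crossed, the inverse ordering is licensed alongside surface scope.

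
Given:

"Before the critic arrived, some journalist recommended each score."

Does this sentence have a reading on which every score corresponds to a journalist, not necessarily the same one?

Yes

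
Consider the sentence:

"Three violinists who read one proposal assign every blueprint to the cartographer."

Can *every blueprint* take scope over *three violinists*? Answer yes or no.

Yes

*every blueprint* sits in the matrix clause, not in the relative clause on *three violinists*.
Since no island is crossed, the inverse ordering is licensed alongside surface scope.
Both orderings are possible: *three violinists* > *every blueprint* and *every blueprint* > *three violinists*.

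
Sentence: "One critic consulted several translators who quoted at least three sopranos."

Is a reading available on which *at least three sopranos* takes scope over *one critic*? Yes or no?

The target quantifier *at least three sopranos* is part of the relative clause *who quoted at least three sopranos* modifying *several translators*.
QR out of a relative clause is ruled out by the relative-clause island constraint.
The inverse ordering *at least three sopranos* > *one critic* is therefore underivable.

No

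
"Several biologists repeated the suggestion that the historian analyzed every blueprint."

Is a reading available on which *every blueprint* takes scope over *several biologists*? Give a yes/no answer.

The DP *every blueprint* is contained in the complex NP *the suggestion that the historian analyzed every blueprint*.
Since the clause is the complement of a nominal head, the CNPC blocks scope extraction.
*every blueprint* is confined to the island and cannot take scope over *several biologists*.

No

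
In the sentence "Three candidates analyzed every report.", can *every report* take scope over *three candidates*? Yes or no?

Yes

*every report* is the matrix object and *three candidates* the matrix subject; the two are clausemates.
Since no island is crossed, the inverse ordering is licensed alongside surface scope.
Both orderings are possible: *three candidates* > *every report* and *every report* > *three candidates*.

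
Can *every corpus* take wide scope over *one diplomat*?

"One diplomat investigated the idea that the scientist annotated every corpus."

*every corpus* is embedded in the complex NP *the idea that the scientist annotated every corpus*.
The complex NP is opaque for QR — the quantifier is frozen inside the noun's complement.
So *every corpus* cannot raise high enough to outscope *one diplomat*; only the surface ordering *one diplomat* > *every corpus* is available.

No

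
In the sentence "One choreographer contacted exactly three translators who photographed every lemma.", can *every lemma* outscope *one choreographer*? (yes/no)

No

*every lemma* sits inside the relative clause *who photographed every lemma* modifying *exactly three translators*.
A relative clause is a scope island — quantifier raising cannot cross its boundary.
So *every lemma* cannot raise high enough to outscope *one choreographer*; only the surface ordering *one choreographer* > *every lemma* is available.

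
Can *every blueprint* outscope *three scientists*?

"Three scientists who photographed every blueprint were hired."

Structurally, *every blueprint* is inside the relative clause *who photographed every blueprint*.
Relative clauses are scope islands: a quantifier cannot QR out of a relative clause to take scope in the matrix clause.
So the wide-scope reading for *every blueprint* is blocked.

No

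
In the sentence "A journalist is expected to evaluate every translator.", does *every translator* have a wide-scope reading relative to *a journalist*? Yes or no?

Yes

Raising constructions are monoclausal for scope purposes; *every translator* is not separated from *a journalist* by any island.
Nothing blocks QR of the lower DP to a position above the higher one, so inverse scope is available.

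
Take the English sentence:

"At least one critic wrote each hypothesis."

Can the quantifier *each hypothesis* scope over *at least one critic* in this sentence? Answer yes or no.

Yes

*each hypothesis* is the matrix object and *at least one critic* the matrix subject; the two are clausemates.
Clause-internal QR can adjoin the lower DP above the subject, yielding the inverse reading.
The sentence is scopally ambiguous between *at least one critic* > *each hypothesis* and *each hypothesis* > *at least one critic*.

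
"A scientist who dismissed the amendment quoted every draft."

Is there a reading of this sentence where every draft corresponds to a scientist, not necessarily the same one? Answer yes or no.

Yes

That reading corresponds to *every draft* > *a scientist*.
Although the sentence contains a relative clause (*who dismissed the amendment*), *every draft* is outside it, in the matrix VP.
Clause-internal QR can adjoin the lower DP above the subject, yielding the inverse reading.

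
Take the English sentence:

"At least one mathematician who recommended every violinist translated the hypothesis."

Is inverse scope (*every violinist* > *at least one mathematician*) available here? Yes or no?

No

The target quantifier *every violinist* is part of the relative clause *who recommended every violinist*.
The relative clause forms an island for QR, so the quantifier is confined to the head noun's restrictor.
So the wide-scope reading for *every violinist* is blocked.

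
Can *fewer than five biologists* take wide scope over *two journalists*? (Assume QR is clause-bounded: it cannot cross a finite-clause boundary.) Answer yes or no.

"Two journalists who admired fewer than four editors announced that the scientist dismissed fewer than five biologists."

*fewer than five biologists* occurs within the finite complement clause *that the scientist dismissed fewer than five biologists*.
Finite CP is the ceiling for QR here, by assumption.
There is no licit LF on which *fewer than five biologists* c-commands *two journalists*.

No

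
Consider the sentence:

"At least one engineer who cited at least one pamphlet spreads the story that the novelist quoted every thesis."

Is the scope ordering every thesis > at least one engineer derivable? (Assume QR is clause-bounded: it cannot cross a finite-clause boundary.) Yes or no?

No

The DP *every thesis* is contained in the complex NP *the story that the novelist quoted every thesis*.
Noun-complement clauses are scope islands (the Complex NP Constraint): a quantifier inside one cannot scope into the matrix.
So the wide-scope reading for *every thesis* is blocked.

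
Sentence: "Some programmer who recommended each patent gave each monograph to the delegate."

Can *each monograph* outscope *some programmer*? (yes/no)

Although the sentence contains a relative clause (*who recommended each patent*), *each monograph* is outside it, in the matrix VP.
Ordinary QR to a clause-peripheral position gives the wide-scope LF for the lower DP.

Yes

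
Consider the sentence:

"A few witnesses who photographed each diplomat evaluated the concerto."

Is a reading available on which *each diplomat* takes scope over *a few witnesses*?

No

Structurally, *each diplomat* is inside the relative clause *who photographed each diplomat*.
QR out of a relative clause is ruled out by the relative-clause island constraint.
There is no licit LF on which *each diplomat* c-commands *a few witnesses*.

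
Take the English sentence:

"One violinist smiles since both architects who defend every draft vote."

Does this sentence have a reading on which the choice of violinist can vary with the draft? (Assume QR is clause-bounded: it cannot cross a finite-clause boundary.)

The described interpretation is the *every draft* > *one violinist* scoping.
*every draft* sits inside the relative clause *who defend every draft*, which is itself inside the adjunct *since both architects who defend every draft vote*.
The quantifier would have to escape first the RC and then the adjunct — two independent island violations.
There is no licit LF on which *every draft* c-commands *one violinist*.

No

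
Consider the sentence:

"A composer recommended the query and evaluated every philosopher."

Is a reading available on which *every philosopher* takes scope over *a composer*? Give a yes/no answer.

*every philosopher* sits inside one conjunct of the coordinate structure (*evaluated every philosopher*).
The Coordinate Structure Constraint blocks movement (including QR) out of a single conjunct.
The inverse ordering *every philosopher* > *a composer* is therefore underivable.

No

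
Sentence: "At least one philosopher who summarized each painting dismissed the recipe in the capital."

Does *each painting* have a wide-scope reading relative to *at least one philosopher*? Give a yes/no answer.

The target quantifier *each painting* is part of the relative clause *who summarized each painting*.
The relative clause forms an island for QR, so the quantifier is confined to the head noun's restrictor.
So *each painting* cannot raise high enough to outscope *at least one philosopher*; only the surface ordering *at least one philosopher* > *each painting* is available.
(Only the surface reading survives: one fixed philosopher with respect to all the relevant paintings.)

No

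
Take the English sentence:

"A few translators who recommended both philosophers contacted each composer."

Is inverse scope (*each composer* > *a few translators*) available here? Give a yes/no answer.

The RC *who recommended both philosophers* is an island, but *each composer* is not inside it — it is the matrix object, a clausemate of *a few translators*.
Ordinary QR to a clause-peripheral position gives the wide-scope LF for the lower DP.

Yes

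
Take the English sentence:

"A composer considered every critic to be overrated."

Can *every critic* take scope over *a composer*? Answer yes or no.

Yes

*every critic* is the subject of an ECM infinitive — the infinitival complement of an ECM verb is not a scope island, so *every critic* can raise into the matrix clause.
No island intervenes, so both surface and inverse scope are derivable.
So *every critic* > *a composer* is among the available readings.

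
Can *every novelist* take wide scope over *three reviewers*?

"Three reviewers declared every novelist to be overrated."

Yes

The ECM infinitive is scope-transparent — *every novelist* is free to raise above *three reviewers*.
Clause-internal QR can adjoin the lower DP above the subject, yielding the inverse reading.
So *every novelist* > *three reviewers* is among the available readings.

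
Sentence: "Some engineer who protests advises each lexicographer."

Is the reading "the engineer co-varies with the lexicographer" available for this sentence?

This is the *each lexicographer* > *some engineer* reading.
*each lexicographer* is a matrix argument; only *some engineer* is modified by the relative clause *who protests*, so the RC island is irrelevant to the target quantifier.
Clause-internal QR can adjoin the lower DP above the subject, yielding the inverse reading.

Yes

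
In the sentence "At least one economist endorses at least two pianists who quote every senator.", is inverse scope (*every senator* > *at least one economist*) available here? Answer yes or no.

No

The DP *every senator* is contained in the relative clause *who quote every senator* modifying *at least two pianists*.
QR out of a relative clause is ruled out by the relative-clause island constraint.
*every senator* > *at least one economist* would require crossing that boundary, which is illicit.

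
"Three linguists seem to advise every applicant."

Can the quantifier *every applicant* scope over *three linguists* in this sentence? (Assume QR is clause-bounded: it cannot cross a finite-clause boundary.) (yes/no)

Yes

The matrix predicate is a raising verb, whose infinitival complement is not a scope island — *every applicant* can QR into the matrix clause.
QR within a single clause is free, so the lower quantifier may take scope over the higher one.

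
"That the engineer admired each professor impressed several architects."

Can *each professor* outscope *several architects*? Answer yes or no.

No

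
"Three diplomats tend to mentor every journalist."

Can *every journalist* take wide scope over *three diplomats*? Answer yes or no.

Yes

The matrix predicate is a raising verb, whose infinitival complement is not a scope island — *every journalist* can QR into the matrix clause.
With no island boundary between them, the object can take inverse scope over the subject via ordinary QR within the clause.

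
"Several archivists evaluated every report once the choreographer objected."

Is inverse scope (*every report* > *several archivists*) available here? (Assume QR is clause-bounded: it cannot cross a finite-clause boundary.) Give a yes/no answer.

Neither queried DP is inside the adjunct, so the adjunct-island constraint does not apply.
QR within a single clause is free, so the lower quantifier may take scope over the higher one.
Both orderings are possible: *several archivists* > *every report* and *every report* > *several archivists*.

Yes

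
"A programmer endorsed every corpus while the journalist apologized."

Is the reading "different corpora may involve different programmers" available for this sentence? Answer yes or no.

The described interpretation is the *every corpus* > *a programmer* scoping.
Neither queried DP is inside the adjunct, so the adjunct-island constraint does not apply.
Nothing blocks QR of the lower DP to a position above the higher one, so inverse scope is available.

Yes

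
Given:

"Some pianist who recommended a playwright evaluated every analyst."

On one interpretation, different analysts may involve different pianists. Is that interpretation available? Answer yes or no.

Yes

The described interpretation is the *every analyst* > *some pianist* scoping.
Although the sentence contains a relative clause (*who recommended a playwright*), *every analyst* is outside it, in the matrix VP.
QR within a single clause is free, so the lower quantifier may take scope over the higher one.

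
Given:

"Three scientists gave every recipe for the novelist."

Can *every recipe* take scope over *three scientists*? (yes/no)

Yes

*every recipe* and *three scientists* are in the same minimal clause.
With no island boundary between them, the object can take inverse scope over the subject via ordinary QR within the clause.
So *every recipe* > *three scientists* is among the available readings.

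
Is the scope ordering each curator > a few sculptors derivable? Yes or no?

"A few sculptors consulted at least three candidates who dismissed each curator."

The target quantifier *each curator* is part of the relative clause *who dismissed each curator* modifying *at least three candidates*.
A relative clause is a scope island — quantifier raising cannot cross its boundary.
So *each curator* cannot raise high enough to outscope *a few sculptors*; only the surface ordering *a few sculptors* > *each curator* is available.

No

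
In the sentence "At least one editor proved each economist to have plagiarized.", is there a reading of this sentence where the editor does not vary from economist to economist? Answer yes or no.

This is the *at least one editor* > *each economist* reading.
Nothing needs to raise for *at least one editor* > *each economist*, so no island constraint is at stake.

Yes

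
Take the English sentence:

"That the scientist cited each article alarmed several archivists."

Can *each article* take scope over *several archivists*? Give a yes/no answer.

No

Structurally, *each article* is inside the sentential subject *that the scientist cited each article*.
The subject-island constraint blocks QR out of a clausal subject.
There is no licit LF on which *each article* c-commands *several archivists*.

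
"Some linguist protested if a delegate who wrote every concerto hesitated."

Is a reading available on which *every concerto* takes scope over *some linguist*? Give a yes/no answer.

No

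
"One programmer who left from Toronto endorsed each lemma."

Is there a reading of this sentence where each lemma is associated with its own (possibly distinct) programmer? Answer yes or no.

Yes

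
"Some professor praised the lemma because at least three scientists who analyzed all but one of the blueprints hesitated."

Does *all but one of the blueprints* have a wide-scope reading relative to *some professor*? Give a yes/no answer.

No

*all but one of the blueprints* occurs within the relative clause *who analyzed all but one of the blueprints*, which is itself inside the adjunct *because at least three scientists who analyzed all but one of the blueprints hesitated*.
The quantifier would have to escape first the RC and then the adjunct — two independent island violations.
So *all but one of the blueprints* cannot raise to a position above *some professor*.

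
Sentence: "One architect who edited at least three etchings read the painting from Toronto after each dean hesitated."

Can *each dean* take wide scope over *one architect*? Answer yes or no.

*each dean* is embedded in the adjunct clause *after each dean hesitated*.
The adjunct-island constraint bars QR out of an adverbial clause.
Hence only narrow scope for *each dean* (under *one architect*) survives.

No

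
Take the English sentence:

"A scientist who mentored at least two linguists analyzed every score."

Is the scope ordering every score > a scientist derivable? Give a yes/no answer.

Although the sentence contains a relative clause (*who mentored at least two linguists*), *every score* is outside it, in the matrix VP.
With no island boundary between them, the object can take inverse scope over the subject via ordinary QR within the clause.

Yes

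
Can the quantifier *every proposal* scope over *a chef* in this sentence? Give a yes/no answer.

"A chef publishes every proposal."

Yes

*every proposal* and *a chef* are in the same minimal clause.
Since no island is crossed, the inverse ordering is licensed alongside surface scope.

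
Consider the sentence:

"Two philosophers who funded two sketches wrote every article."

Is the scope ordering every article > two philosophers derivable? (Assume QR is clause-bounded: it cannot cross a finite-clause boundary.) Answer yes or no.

Yes

*every article* is a matrix argument; only *two philosophers* is modified by the relative clause *who funded two sketches*, so the RC island is irrelevant to the target quantifier.
No island intervenes, so both surface and inverse scope are derivable.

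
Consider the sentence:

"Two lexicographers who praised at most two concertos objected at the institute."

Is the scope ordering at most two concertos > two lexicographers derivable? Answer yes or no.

No

Structurally, *at most two concertos* is inside the relative clause *who praised at most two concertos*.
Relative clauses are scope islands: a quantifier cannot QR out of a relative clause to take scope in the matrix clause.
So *at most two concertos* cannot raise high enough to outscope *two lexicographers*; only the surface ordering *two lexicographers* > *at most two concertos* is available.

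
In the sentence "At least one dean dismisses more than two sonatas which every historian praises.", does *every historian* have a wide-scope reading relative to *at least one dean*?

No

The target quantifier *every historian* is part of the relative clause *which every historian praises* modifying *more than two sonatas*.
Quantifiers inside a relative clause are trapped there; the RC boundary blocks QR.
So the wide-scope reading for *every historian* is blocked.
(Only the surface reading survives: one fixed dean with respect to all the relevant historians.)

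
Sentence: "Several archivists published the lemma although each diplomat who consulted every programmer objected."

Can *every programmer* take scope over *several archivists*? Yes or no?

No

Structurally, *every programmer* is inside the relative clause *who consulted every programmer*, which is itself inside the adjunct *although each diplomat who consulted every programmer objected*.
Nested islands: the RC island is itself inside an adjunct island, so wide scope is doubly excluded.
So *every programmer* cannot raise to a position above *several archivists*.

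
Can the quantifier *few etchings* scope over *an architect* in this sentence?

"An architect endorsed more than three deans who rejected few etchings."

*few etchings* occurs within the relative clause *who rejected few etchings* modifying *more than three deans*.
Relative clauses block scope extraction: QR cannot target a position outside the modified NP.
So the wide-scope reading for *few etchings* is blocked.

No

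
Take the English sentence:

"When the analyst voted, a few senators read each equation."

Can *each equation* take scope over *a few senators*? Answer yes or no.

Neither queried DP is inside the adjunct, so the adjunct-island constraint does not apply.
Nothing blocks QR of the lower DP to a position above the higher one, so inverse scope is available.

Yes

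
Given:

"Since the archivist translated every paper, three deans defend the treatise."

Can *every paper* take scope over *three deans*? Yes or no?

*every paper* occurs within the adjunct clause *since the archivist translated every paper*.
The adjunct-island constraint bars QR out of an adverbial clause.
There is no licit LF on which *every paper* c-commands *three deans*.

No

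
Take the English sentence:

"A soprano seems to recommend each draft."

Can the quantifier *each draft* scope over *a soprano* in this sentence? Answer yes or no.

Yes

Raising constructions are monoclausal for scope purposes; *each draft* is not separated from *a soprano* by any island.
QR within a single clause is free, so the lower quantifier may take scope over the higher one.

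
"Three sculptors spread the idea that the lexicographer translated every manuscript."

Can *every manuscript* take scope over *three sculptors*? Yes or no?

No

The DP *every manuscript* is contained in the complex NP *the idea that the lexicographer translated every manuscript*.
The Complex NP Constraint bars QR out of the complement clause of a noun.
Hence only narrow scope for *every manuscript* (under *three sculptors*) survives.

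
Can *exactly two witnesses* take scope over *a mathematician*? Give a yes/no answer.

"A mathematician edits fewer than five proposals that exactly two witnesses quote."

*exactly two witnesses* sits inside the relative clause *that exactly two witnesses quote* modifying *fewer than five proposals*.
QR out of a relative clause is ruled out by the relative-clause island constraint.
There is no licit LF on which *exactly two witnesses* c-commands *a mathematician*.
(Only the surface reading survives: one fixed mathematician with respect to all the relevant witnesses.)

No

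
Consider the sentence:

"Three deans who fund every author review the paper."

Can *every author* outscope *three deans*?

No

Structurally, *every author* is inside the relative clause *who fund every author*.
Relative clauses block scope extraction: QR cannot target a position outside the modified NP.
The inverse ordering *every author* > *three deans* is therefore underivable.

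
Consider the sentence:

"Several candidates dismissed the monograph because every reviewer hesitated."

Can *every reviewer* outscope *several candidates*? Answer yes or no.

No

Structurally, *every reviewer* is inside the adjunct clause *because every reviewer hesitated*.
Since the clause is an adjunct (not a complement), the Adjunct Condition blocks QR across its edge.
There is no licit LF on which *every reviewer* c-commands *several candidates*.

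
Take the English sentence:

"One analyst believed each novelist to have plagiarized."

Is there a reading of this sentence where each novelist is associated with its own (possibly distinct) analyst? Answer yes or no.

Yes

This is the *each novelist* > *one analyst* reading.
*each novelist* is an ECM subject; ECM complements are not islands, and the embedded quantifier may take matrix scope.
With no island boundary between them, the object can take inverse scope over the subject via ordinary QR within the clause.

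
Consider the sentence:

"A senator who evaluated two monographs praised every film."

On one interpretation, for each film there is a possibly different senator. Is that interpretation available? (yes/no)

The paraphrase describes the scope ordering *every film* > *a senator*.
The relative clause *who evaluated two monographs* modifies *a senator*, but *every film* is not inside that relative clause — it is an argument of the matrix verb.
No island intervenes, so both surface and inverse scope are derivable.

Yes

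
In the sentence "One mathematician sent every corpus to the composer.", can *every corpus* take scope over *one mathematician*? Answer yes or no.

Yes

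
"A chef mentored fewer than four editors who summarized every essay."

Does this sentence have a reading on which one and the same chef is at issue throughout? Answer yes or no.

The described interpretation is the *a chef* > *every essay* scoping.
Nothing needs to raise for *a chef* > *every essay*, so no island constraint is at stake.

Yes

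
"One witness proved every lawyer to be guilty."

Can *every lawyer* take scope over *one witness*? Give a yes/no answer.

This is an ECM construction: *every lawyer* is the infinitival subject, Case-marked by the matrix verb, and the infinitive is transparent for QR.
Ordinary QR to a clause-peripheral position gives the wide-scope LF for the lower DP.

Yes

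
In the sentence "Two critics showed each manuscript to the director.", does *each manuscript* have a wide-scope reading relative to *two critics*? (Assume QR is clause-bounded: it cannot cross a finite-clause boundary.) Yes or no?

Yes

Both DPs are arguments of the same predicate; there is no clause or island boundary between them.
No island intervenes, so both surface and inverse scope are derivable.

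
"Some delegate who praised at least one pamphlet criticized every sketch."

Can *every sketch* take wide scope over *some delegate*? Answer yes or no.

The relative clause *who praised at least one pamphlet* modifies *some delegate*, but *every sketch* is not inside that relative clause — it is an argument of the matrix verb.
Ordinary QR to a clause-peripheral position gives the wide-scope LF for the lower DP.
So *every sketch* > *some delegate* is among the available readings.

Yes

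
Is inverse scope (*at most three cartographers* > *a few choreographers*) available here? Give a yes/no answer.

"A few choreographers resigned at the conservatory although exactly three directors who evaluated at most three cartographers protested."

*at most three cartographers* is embedded in the relative clause *who evaluated at most three cartographers*, which is itself inside the adjunct *although exactly three directors who evaluated at most three cartographers protested*.
Nested islands: the RC island is itself inside an adjunct island, so wide scope is doubly excluded.
*at most three cartographers* > *a few choreographers* would require crossing that boundary, which is illicit.

No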